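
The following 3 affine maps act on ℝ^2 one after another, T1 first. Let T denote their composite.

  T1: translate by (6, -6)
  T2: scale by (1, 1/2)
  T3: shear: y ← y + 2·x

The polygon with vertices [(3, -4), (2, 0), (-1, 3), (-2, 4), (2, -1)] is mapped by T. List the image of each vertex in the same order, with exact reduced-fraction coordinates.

T1 translate by (6, -6): (3, -4) → (9, -10); (2, 0) → (8, -6); (-1, 3) → (5, -3); (-2, 4) → (4, -2); (2, -1) → (8, -7)
T2 scale by (1, 1/2): (9, -10) → (9, -5); (8, -6) → (8, -3); (5, -3) → (5, -3/2); (4, -2) → (4, -1); (8, -7) → (8, -7/2)
T3 shear: y ← y + 2·x: (9, -5) → (9, 13); (8, -3) → (8, 13); (5, -3/2) → (5, 17/2); (4, -1) → (4, 7); (8, -7/2) → (8, 25/2)

image vertices: (9, 13), (8, 13), (5, 17/2), (4, 7), (8, 25/2)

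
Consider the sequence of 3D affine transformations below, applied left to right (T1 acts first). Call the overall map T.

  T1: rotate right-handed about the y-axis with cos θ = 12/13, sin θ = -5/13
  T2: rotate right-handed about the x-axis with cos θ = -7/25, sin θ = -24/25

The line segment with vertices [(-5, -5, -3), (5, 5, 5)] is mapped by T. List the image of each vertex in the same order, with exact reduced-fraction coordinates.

T1 rotate right-handed about the y-axis with cos θ = 12/13, sin θ = -5/13: (-5, -5, -3) → (-45/13, -5, -61/13); (5, 5, 5) → (35/13, 5, 85/13)
T2 rotate right-handed about the x-axis with cos θ = -7/25, sin θ = -24/25: (-45/13, -5, -61/13) → (-45/13, -1009/325, 1987/325); (35/13, 5, 85/13) → (35/13, 317/65, -431/65)

image vertices: (-45/13, -1009/325, 1987/325), (35/13, 317/65, -431/65)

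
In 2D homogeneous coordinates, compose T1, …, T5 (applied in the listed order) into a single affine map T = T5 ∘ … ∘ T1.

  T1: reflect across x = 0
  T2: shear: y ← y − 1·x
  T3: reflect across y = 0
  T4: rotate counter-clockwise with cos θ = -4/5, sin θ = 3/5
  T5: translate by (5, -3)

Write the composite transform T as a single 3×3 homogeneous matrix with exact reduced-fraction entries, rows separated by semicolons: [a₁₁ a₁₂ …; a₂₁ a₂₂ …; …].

T1 = [-1 0 0; 0 1 0; 0 0 1]
T2·T1 = [-1 0 0; 1 1 0; 0 0 1]
T3·…·T1 = [-1 0 0; -1 -1 0; 0 0 1]
T4·…·T1 = [7/5 3/5 0; 1/5 4/5 0; 0 0 1]
T5·…·T1 = [7/5 3/5 5; 1/5 4/5 -3; 0 0 1]

T = [7/5 3/5 5; 1/5 4/5 -3; 0 0 1]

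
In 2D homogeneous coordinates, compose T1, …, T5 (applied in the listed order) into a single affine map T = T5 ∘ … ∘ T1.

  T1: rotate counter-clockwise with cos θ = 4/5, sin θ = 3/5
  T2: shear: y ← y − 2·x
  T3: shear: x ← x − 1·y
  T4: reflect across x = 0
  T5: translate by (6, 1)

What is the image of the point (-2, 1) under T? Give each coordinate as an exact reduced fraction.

T(p) = (61/5, 5)

T1 rotate counter-clockwise with cos θ = 4/5, sin θ = 3/5: (-2, 1) → (-11/5, -2/5)
T2 shear: y ← y − 2·x: (-11/5, -2/5) → (-11/5, 4)
T3 shear: x ← x − 1·y: (-11/5, 4) → (-31/5, 4)
T4 reflect across x = 0: (-31/5, 4) → (31/5, 4)
T5 translate by (6, 1): (31/5, 4) → (61/5, 5)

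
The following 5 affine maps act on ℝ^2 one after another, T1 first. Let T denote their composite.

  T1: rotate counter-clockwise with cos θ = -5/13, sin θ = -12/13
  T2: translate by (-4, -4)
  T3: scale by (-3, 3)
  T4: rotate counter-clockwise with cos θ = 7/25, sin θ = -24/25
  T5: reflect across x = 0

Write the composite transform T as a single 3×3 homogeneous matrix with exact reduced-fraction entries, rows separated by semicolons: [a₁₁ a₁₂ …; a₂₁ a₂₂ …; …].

T = [759/325 612/325 204/25; -612/325 759/325 -372/25; 0 0 1]

T1 = [-5/13 12/13 0; -12/13 -5/13 0; 0 0 1]
T2·T1 = [-5/13 12/13 -4; -12/13 -5/13 -4; 0 0 1]
T3·…·T1 = [15/13 -36/13 12; -36/13 -15/13 -12; 0 0 1]
T4·…·T1 = [-759/325 -612/325 -204/25; -612/325 759/325 -372/25; 0 0 1]
T5·…·T1 = [759/325 612/325 204/25; -612/325 759/325 -372/25; 0 0 1]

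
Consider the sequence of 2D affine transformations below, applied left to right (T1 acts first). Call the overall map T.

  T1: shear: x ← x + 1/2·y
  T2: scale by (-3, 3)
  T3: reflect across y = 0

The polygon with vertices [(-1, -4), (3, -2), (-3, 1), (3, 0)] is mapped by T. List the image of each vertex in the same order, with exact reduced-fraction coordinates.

T1 shear: x ← x + 1/2·y: (-1, -4) → (-3, -4); (3, -2) → (2, -2); (-3, 1) → (-5/2, 1); (3, 0) → (3, 0)
T2 scale by (-3, 3): (-3, -4) → (9, -12); (2, -2) → (-6, -6); (-5/2, 1) → (15/2, 3); (3, 0) → (-9, 0)
T3 reflect across y = 0: (9, -12) → (9, 12); (-6, -6) → (-6, 6); (15/2, 3) → (15/2, -3); (-9, 0) → (-9, 0)

image vertices: (9, 12), (-6, 6), (15/2, -3), (-9, 0)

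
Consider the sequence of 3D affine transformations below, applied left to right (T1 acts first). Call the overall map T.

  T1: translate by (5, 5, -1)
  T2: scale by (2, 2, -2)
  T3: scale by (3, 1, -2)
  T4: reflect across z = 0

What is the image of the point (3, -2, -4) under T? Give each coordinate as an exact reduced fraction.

T1 translate by (5, 5, -1): (3, -2, -4) → (8, 3, -5)
T2 scale by (2, 2, -2): (8, 3, -5) → (16, 6, 10)
T3 scale by (3, 1, -2): (16, 6, 10) → (48, 6, -20)
T4 reflect across z = 0: (48, 6, -20) → (48, 6, 20)

T(p) = (48, 6, 20)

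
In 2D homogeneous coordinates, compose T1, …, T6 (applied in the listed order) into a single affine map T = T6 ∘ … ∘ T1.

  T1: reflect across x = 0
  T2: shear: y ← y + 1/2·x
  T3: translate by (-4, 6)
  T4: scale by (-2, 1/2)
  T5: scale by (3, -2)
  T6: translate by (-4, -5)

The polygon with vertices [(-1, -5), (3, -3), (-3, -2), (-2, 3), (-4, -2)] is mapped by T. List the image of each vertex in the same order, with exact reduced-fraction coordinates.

T1 reflect across x = 0: (-1, -5) → (1, -5); (3, -3) → (-3, -3); (-3, -2) → (3, -2); (-2, 3) → (2, 3); (-4, -2) → (4, -2)
T2 shear: y ← y + 1/2·x: (1, -5) → (1, -9/2); (-3, -3) → (-3, -9/2); (3, -2) → (3, -1/2); (2, 3) → (2, 4); (4, -2) → (4, 0)
T3 translate by (-4, 6): (1, -9/2) → (-3, 3/2); (-3, -9/2) → (-7, 3/2); (3, -1/2) → (-1, 11/2); (2, 4) → (-2, 10); (4, 0) → (0, 6)
T4 scale by (-2, 1/2): (-3, 3/2) → (6, 3/4); (-7, 3/2) → (14, 3/4); (-1, 11/2) → (2, 11/4); (-2, 10) → (4, 5); (0, 6) → (0, 3)
T5 scale by (3, -2): (6, 3/4) → (18, -3/2); (14, 3/4) → (42, -3/2); (2, 11/4) → (6, -11/2); (4, 5) → (12, -10); (0, 3) → (0, -6)
T6 translate by (-4, -5): (18, -3/2) → (14, -13/2); (42, -3/2) → (38, -13/2); (6, -11/2) → (2, -21/2); (12, -10) → (8, -15); (0, -6) → (-4, -11)

image vertices: (14, -13/2), (38, -13/2), (2, -21/2), (8, -15), (-4, -11)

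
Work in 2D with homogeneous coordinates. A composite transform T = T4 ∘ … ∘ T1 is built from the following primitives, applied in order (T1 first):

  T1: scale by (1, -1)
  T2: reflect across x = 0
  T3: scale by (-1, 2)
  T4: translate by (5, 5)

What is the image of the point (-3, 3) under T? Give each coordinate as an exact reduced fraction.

T(p) = (2, -1)

T1 scale by (1, -1): (-3, 3) → (-3, -3)
T2 reflect across x = 0: (-3, -3) → (3, -3)
T3 scale by (-1, 2): (3, -3) → (-3, -6)
T4 translate by (5, 5): (-3, -6) → (2, -1)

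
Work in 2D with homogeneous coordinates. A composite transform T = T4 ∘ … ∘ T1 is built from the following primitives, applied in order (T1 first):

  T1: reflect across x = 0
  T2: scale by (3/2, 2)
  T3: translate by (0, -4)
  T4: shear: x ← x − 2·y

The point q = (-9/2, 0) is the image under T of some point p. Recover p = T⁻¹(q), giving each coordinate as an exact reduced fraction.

p = (3, 2)

T1 = [-1 0 0; 0 1 0; 0 0 1]
T2·T1 = [-3/2 0 0; 0 2 0; 0 0 1]
T3·…·T1 = [-3/2 0 0; 0 2 -4; 0 0 1]
T4·…·T1 = [-3/2 -4 8; 0 2 -4; 0 0 1]
det M = -3; M⁻¹ = [-2/3 -4/3 0; 0 1/2 2; 0 0 1]
M⁻¹ · (-9/2, 0)ᵀ = (3, 2)ᵀ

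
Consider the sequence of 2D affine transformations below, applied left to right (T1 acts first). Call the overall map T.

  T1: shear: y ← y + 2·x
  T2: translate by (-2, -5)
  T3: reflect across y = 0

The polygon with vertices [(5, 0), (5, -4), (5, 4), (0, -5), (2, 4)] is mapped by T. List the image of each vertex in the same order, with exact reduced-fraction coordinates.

image vertices: (3, -5), (3, -1), (3, -9), (-2, 10), (0, -3)

T1 shear: y ← y + 2·x: (5, 0) → (5, 10); (5, -4) → (5, 6); (5, 4) → (5, 14); (0, -5) → (0, -5); (2, 4) → (2, 8)
T2 translate by (-2, -5): (5, 10) → (3, 5); (5, 6) → (3, 1); (5, 14) → (3, 9); (0, -5) → (-2, -10); (2, 8) → (0, 3)
T3 reflect across y = 0: (3, 5) → (3, -5); (3, 1) → (3, -1); (3, 9) → (3, -9); (-2, -10) → (-2, 10); (0, 3) → (0, -3)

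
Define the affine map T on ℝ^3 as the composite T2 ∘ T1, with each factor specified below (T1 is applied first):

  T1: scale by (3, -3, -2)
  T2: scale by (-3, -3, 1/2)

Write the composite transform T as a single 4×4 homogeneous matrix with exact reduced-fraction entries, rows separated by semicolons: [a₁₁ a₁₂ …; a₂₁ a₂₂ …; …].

T1 = [3 0 0 0; 0 -3 0 0; 0 0 -2 0; 0 0 0 1]
T2·T1 = [-9 0 0 0; 0 9 0 0; 0 0 -1 0; 0 0 0 1]

T = [-9 0 0 0; 0 9 0 0; 0 0 -1 0; 0 0 0 1]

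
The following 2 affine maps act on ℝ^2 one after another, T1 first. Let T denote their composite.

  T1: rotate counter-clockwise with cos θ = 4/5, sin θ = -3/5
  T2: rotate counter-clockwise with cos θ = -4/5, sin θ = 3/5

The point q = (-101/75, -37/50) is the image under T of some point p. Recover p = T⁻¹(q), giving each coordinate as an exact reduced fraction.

T1 = [4/5 3/5 0; -3/5 4/5 0; 0 0 1]
T2·T1 = [-7/25 -24/25 0; 24/25 -7/25 0; 0 0 1]
det M = 1; M⁻¹ = [-7/25 24/25 0; -24/25 -7/25 0; 0 0 1]
M⁻¹ · (-101/75, -37/50)ᵀ = (-1/3, 3/2)ᵀ

p = (-1/3, 3/2)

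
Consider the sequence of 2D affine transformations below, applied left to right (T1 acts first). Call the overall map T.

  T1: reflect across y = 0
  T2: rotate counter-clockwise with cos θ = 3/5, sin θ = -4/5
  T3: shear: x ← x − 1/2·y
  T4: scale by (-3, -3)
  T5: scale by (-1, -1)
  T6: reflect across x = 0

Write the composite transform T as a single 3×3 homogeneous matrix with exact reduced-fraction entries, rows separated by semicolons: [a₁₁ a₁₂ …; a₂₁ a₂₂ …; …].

T1 = [1 0 0; 0 -1 0; 0 0 1]
T2·T1 = [3/5 -4/5 0; -4/5 -3/5 0; 0 0 1]
T3·…·T1 = [1 -1/2 0; -4/5 -3/5 0; 0 0 1]
T4·…·T1 = [-3 3/2 0; 12/5 9/5 0; 0 0 1]
T5·…·T1 = [3 -3/2 0; -12/5 -9/5 0; 0 0 1]
T6·…·T1 = [-3 3/2 0; -12/5 -9/5 0; 0 0 1]

T = [-3 3/2 0; -12/5 -9/5 0; 0 0 1]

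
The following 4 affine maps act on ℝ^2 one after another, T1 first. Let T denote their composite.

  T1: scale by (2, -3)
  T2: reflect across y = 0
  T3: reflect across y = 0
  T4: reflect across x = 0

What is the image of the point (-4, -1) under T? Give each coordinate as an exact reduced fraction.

T1 scale by (2, -3): (-4, -1) → (-8, 3)
T2 reflect across y = 0: (-8, 3) → (-8, -3)
T3 reflect across y = 0: (-8, -3) → (-8, 3)
T4 reflect across x = 0: (-8, 3) → (8, 3)

T(p) = (8, 3)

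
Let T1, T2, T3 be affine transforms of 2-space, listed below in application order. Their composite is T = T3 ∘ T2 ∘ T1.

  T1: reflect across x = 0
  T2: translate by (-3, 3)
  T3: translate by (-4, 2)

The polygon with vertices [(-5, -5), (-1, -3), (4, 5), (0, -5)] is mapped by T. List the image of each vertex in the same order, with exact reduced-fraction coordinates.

image vertices: (-2, 0), (-6, 2), (-11, 10), (-7, 0)

T1 reflect across x = 0: (-5, -5) → (5, -5); (-1, -3) → (1, -3); (4, 5) → (-4, 5); (0, -5) → (0, -5)
T2 translate by (-3, 3): (5, -5) → (2, -2); (1, -3) → (-2, 0); (-4, 5) → (-7, 8); (0, -5) → (-3, -2)
T3 translate by (-4, 2): (2, -2) → (-2, 0); (-2, 0) → (-6, 2); (-7, 8) → (-11, 10); (-3, -2) → (-7, 0)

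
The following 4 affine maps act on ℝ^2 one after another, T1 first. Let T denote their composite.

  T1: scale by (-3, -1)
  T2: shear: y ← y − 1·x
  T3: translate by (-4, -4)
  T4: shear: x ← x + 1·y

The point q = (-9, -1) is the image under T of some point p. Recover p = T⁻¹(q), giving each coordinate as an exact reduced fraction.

p = (4/3, 1)

T1 = [-3 0 0; 0 -1 0; 0 0 1]
T2·T1 = [-3 0 0; 3 -1 0; 0 0 1]
T3·…·T1 = [-3 0 -4; 3 -1 -4; 0 0 1]
T4·…·T1 = [0 -1 -8; 3 -1 -4; 0 0 1]
det M = 3; M⁻¹ = [-1/3 1/3 -4/3; -1 0 -8; 0 0 1]
M⁻¹ · (-9, -1)ᵀ = (4/3, 1)ᵀ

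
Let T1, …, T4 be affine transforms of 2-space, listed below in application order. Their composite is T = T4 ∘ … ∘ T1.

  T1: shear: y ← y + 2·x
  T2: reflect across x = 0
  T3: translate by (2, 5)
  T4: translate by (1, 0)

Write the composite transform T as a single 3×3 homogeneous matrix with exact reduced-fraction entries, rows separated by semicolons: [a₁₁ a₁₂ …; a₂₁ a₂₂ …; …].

T1 = [1 0 0; 2 1 0; 0 0 1]
T2·T1 = [-1 0 0; 2 1 0; 0 0 1]
T3·…·T1 = [-1 0 2; 2 1 5; 0 0 1]
T4·…·T1 = [-1 0 3; 2 1 5; 0 0 1]

T = [-1 0 3; 2 1 5; 0 0 1]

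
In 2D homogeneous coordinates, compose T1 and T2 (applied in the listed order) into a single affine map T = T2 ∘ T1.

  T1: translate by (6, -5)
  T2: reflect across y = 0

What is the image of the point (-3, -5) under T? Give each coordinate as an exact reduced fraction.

T(p) = (3, 10)

T1 translate by (6, -5): (-3, -5) → (3, -10)
T2 reflect across y = 0: (3, -10) → (3, 10)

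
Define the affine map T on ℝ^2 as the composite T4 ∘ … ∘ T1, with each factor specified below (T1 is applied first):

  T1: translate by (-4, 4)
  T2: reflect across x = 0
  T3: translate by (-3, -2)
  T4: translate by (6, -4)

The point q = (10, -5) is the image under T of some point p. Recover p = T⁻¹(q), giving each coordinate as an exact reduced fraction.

T1 = [1 0 -4; 0 1 4; 0 0 1]
T2·T1 = [-1 0 4; 0 1 4; 0 0 1]
T3·…·T1 = [-1 0 1; 0 1 2; 0 0 1]
T4·…·T1 = [-1 0 7; 0 1 -2; 0 0 1]
det M = -1; M⁻¹ = [-1 0 7; 0 1 2; 0 0 1]
M⁻¹ · (10, -5)ᵀ = (-3, -3)ᵀ

p = (-3, -3)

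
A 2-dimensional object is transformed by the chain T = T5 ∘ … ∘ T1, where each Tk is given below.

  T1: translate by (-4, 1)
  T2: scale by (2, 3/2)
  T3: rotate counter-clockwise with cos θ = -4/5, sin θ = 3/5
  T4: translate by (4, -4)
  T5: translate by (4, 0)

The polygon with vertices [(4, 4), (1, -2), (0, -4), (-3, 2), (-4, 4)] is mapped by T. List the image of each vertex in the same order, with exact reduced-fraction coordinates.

image vertices: (7/2, -10), (137/10, -32/5), (171/10, -26/5), (33/2, -16), (163/10, -98/5)

T1 translate by (-4, 1): (4, 4) → (0, 5); (1, -2) → (-3, -1); (0, -4) → (-4, -3); (-3, 2) → (-7, 3); (-4, 4) → (-8, 5)
T2 scale by (2, 3/2): (0, 5) → (0, 15/2); (-3, -1) → (-6, -3/2); (-4, -3) → (-8, -9/2); (-7, 3) → (-14, 9/2); (-8, 5) → (-16, 15/2)
T3 rotate counter-clockwise with cos θ = -4/5, sin θ = 3/5: (0, 15/2) → (-9/2, -6); (-6, -3/2) → (57/10, -12/5); (-8, -9/2) → (91/10, -6/5); (-14, 9/2) → (17/2, -12); (-16, 15/2) → (83/10, -78/5)
T4 translate by (4, -4): (-9/2, -6) → (-1/2, -10); (57/10, -12/5) → (97/10, -32/5); (91/10, -6/5) → (131/10, -26/5); (17/2, -12) → (25/2, -16); (83/10, -78/5) → (123/10, -98/5)
T5 translate by (4, 0): (-1/2, -10) → (7/2, -10); (97/10, -32/5) → (137/10, -32/5); (131/10, -26/5) → (171/10, -26/5); (25/2, -16) → (33/2, -16); (123/10, -98/5) → (163/10, -98/5)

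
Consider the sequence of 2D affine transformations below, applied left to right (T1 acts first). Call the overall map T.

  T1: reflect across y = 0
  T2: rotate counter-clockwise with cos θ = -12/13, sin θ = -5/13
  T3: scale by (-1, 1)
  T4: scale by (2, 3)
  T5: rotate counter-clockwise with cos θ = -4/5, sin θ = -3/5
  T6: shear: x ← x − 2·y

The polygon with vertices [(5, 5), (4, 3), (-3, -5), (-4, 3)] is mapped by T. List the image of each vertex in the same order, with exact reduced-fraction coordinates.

T1 reflect across y = 0: (5, 5) → (5, -5); (4, 3) → (4, -3); (-3, -5) → (-3, 5); (-4, 3) → (-4, -3)
T2 rotate counter-clockwise with cos θ = -12/13, sin θ = -5/13: (5, -5) → (-85/13, 35/13); (4, -3) → (-63/13, 16/13); (-3, 5) → (61/13, -45/13); (-4, -3) → (33/13, 56/13)
T3 scale by (-1, 1): (-85/13, 35/13) → (85/13, 35/13); (-63/13, 16/13) → (63/13, 16/13); (61/13, -45/13) → (-61/13, -45/13); (33/13, 56/13) → (-33/13, 56/13)
T4 scale by (2, 3): (85/13, 35/13) → (170/13, 105/13); (63/13, 16/13) → (126/13, 48/13); (-61/13, -45/13) → (-122/13, -135/13); (-33/13, 56/13) → (-66/13, 168/13)
T5 rotate counter-clockwise with cos θ = -4/5, sin θ = -3/5: (170/13, 105/13) → (-73/13, -186/13); (126/13, 48/13) → (-72/13, -114/13); (-122/13, -135/13) → (83/65, 906/65); (-66/13, 168/13) → (768/65, -474/65)
T6 shear: x ← x − 2·y: (-73/13, -186/13) → (23, -186/13); (-72/13, -114/13) → (12, -114/13); (83/65, 906/65) → (-133/5, 906/65); (768/65, -474/65) → (132/5, -474/65)

image vertices: (23, -186/13), (12, -114/13), (-133/5, 906/65), (132/5, -474/65)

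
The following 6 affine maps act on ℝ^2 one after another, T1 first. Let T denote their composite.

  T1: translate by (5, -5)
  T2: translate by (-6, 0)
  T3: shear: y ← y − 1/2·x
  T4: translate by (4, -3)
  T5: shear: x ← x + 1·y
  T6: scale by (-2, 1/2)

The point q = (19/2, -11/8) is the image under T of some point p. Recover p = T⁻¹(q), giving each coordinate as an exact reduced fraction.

p = (-5, 9/4)

T1 = [1 0 5; 0 1 -5; 0 0 1]
T2·T1 = [1 0 -1; 0 1 -5; 0 0 1]
T3·…·T1 = [1 0 -1; -1/2 1 -9/2; 0 0 1]
T4·…·T1 = [1 0 3; -1/2 1 -15/2; 0 0 1]
T5·…·T1 = [1/2 1 -9/2; -1/2 1 -15/2; 0 0 1]
T6·…·T1 = [-1 -2 9; -1/4 1/2 -15/4; 0 0 1]
det M = -1; M⁻¹ = [-1/2 -2 -3; -1/4 1 6; 0 0 1]
M⁻¹ · (19/2, -11/8)ᵀ = (-5, 9/4)ᵀ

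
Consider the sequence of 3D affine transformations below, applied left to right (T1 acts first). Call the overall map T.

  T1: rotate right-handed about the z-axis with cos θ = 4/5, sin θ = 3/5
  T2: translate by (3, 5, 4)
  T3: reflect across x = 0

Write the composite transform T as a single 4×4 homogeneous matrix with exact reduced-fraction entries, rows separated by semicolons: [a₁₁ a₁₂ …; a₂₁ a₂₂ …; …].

T1 = [4/5 -3/5 0 0; 3/5 4/5 0 0; 0 0 1 0; 0 0 0 1]
T2·T1 = [4/5 -3/5 0 3; 3/5 4/5 0 5; 0 0 1 4; 0 0 0 1]
T3·…·T1 = [-4/5 3/5 0 -3; 3/5 4/5 0 5; 0 0 1 4; 0 0 0 1]

T = [-4/5 3/5 0 -3; 3/5 4/5 0 5; 0 0 1 4; 0 0 0 1]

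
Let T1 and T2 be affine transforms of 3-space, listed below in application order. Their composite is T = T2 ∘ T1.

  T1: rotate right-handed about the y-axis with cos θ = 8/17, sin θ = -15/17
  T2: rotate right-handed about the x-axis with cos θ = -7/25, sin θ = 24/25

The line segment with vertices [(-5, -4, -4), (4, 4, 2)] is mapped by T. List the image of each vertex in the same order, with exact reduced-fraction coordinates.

T1 rotate right-handed about the y-axis with cos θ = 8/17, sin θ = -15/17: (-5, -4, -4) → (20/17, -4, -107/17); (4, 4, 2) → (2/17, 4, 76/17)
T2 rotate right-handed about the x-axis with cos θ = -7/25, sin θ = 24/25: (20/17, -4, -107/17) → (20/17, 3044/425, -883/425); (2/17, 4, 76/17) → (2/17, -92/17, 44/17)

image vertices: (20/17, 3044/425, -883/425), (2/17, -92/17, 44/17)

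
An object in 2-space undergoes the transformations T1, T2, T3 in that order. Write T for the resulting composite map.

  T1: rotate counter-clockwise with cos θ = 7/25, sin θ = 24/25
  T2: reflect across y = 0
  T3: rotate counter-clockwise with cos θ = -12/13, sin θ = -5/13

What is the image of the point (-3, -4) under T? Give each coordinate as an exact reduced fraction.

T1 rotate counter-clockwise with cos θ = 7/25, sin θ = 24/25: (-3, -4) → (3, -4)
T2 reflect across y = 0: (3, -4) → (3, 4)
T3 rotate counter-clockwise with cos θ = -12/13, sin θ = -5/13: (3, 4) → (-16/13, -63/13)

T(p) = (-16/13, -63/13)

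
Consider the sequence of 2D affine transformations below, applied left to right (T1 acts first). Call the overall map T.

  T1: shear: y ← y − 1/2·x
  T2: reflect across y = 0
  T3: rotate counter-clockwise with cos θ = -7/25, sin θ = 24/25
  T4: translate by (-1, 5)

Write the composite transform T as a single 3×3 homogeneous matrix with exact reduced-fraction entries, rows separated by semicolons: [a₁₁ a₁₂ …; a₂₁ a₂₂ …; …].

T1 = [1 0 0; -1/2 1 0; 0 0 1]
T2·T1 = [1 0 0; 1/2 -1 0; 0 0 1]
T3·…·T1 = [-19/25 24/25 0; 41/50 7/25 0; 0 0 1]
T4·…·T1 = [-19/25 24/25 -1; 41/50 7/25 5; 0 0 1]

T = [-19/25 24/25 -1; 41/50 7/25 5; 0 0 1]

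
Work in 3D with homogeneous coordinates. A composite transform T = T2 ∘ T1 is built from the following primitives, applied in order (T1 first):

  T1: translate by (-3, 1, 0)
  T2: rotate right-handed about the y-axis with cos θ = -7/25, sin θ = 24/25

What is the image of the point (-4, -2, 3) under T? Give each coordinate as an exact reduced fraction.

T(p) = (121/25, -1, 147/25)

T1 translate by (-3, 1, 0): (-4, -2, 3) → (-7, -1, 3)
T2 rotate right-handed about the y-axis with cos θ = -7/25, sin θ = 24/25: (-7, -1, 3) → (121/25, -1, 147/25)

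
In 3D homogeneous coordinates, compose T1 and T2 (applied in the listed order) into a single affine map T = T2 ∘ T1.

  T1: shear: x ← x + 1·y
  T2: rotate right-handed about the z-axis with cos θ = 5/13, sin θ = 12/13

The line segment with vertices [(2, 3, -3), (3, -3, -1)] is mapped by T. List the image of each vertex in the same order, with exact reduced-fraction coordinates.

T1 shear: x ← x + 1·y: (2, 3, -3) → (5, 3, -3); (3, -3, -1) → (0, -3, -1)
T2 rotate right-handed about the z-axis with cos θ = 5/13, sin θ = 12/13: (5, 3, -3) → (-11/13, 75/13, -3); (0, -3, -1) → (36/13, -15/13, -1)

image vertices: (-11/13, 75/13, -3), (36/13, -15/13, -1)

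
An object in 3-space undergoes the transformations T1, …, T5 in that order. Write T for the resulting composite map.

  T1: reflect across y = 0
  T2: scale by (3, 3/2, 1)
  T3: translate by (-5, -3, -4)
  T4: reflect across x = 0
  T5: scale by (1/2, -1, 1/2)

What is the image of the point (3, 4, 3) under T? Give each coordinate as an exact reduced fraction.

T1 reflect across y = 0: (3, 4, 3) → (3, -4, 3)
T2 scale by (3, 3/2, 1): (3, -4, 3) → (9, -6, 3)
T3 translate by (-5, -3, -4): (9, -6, 3) → (4, -9, -1)
T4 reflect across x = 0: (4, -9, -1) → (-4, -9, -1)
T5 scale by (1/2, -1, 1/2): (-4, -9, -1) → (-2, 9, -1/2)

T(p) = (-2, 9, -1/2)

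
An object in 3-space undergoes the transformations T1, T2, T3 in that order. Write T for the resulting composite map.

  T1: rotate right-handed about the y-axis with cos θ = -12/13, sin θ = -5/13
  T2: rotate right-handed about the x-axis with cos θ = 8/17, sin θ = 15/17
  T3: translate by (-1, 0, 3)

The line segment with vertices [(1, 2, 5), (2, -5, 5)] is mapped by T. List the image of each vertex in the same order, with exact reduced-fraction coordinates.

T1 rotate right-handed about the y-axis with cos θ = -12/13, sin θ = -5/13: (1, 2, 5) → (-37/13, 2, -55/13); (2, -5, 5) → (-49/13, -5, -50/13)
T2 rotate right-handed about the x-axis with cos θ = 8/17, sin θ = 15/17: (-37/13, 2, -55/13) → (-37/13, 1033/221, -50/221); (-49/13, -5, -50/13) → (-49/13, 230/221, -1375/221)
T3 translate by (-1, 0, 3): (-37/13, 1033/221, -50/221) → (-50/13, 1033/221, 613/221); (-49/13, 230/221, -1375/221) → (-62/13, 230/221, -712/221)

image vertices: (-50/13, 1033/221, 613/221), (-62/13, 230/221, -712/221)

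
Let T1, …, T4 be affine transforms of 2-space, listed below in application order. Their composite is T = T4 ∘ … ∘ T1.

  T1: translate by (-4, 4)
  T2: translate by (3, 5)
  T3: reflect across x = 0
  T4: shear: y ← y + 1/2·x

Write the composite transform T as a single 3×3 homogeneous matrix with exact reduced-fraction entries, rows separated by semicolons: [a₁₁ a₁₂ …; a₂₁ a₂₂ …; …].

T1 = [1 0 -4; 0 1 4; 0 0 1]
T2·T1 = [1 0 -1; 0 1 9; 0 0 1]
T3·…·T1 = [-1 0 1; 0 1 9; 0 0 1]
T4·…·T1 = [-1 0 1; -1/2 1 19/2; 0 0 1]

T = [-1 0 1; -1/2 1 19/2; 0 0 1]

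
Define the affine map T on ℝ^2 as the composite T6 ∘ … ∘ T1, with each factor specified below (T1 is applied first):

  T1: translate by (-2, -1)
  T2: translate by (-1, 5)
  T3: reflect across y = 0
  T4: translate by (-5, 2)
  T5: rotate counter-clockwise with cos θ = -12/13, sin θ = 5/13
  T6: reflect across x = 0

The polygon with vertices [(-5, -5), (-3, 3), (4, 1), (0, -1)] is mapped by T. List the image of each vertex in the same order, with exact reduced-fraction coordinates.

T1 translate by (-2, -1): (-5, -5) → (-7, -6); (-3, 3) → (-5, 2); (4, 1) → (2, 0); (0, -1) → (-2, -2)
T2 translate by (-1, 5): (-7, -6) → (-8, -1); (-5, 2) → (-6, 7); (2, 0) → (1, 5); (-2, -2) → (-3, 3)
T3 reflect across y = 0: (-8, -1) → (-8, 1); (-6, 7) → (-6, -7); (1, 5) → (1, -5); (-3, 3) → (-3, -3)
T4 translate by (-5, 2): (-8, 1) → (-13, 3); (-6, -7) → (-11, -5); (1, -5) → (-4, -3); (-3, -3) → (-8, -1)
T5 rotate counter-clockwise with cos θ = -12/13, sin θ = 5/13: (-13, 3) → (141/13, -101/13); (-11, -5) → (157/13, 5/13); (-4, -3) → (63/13, 16/13); (-8, -1) → (101/13, -28/13)
T6 reflect across x = 0: (141/13, -101/13) → (-141/13, -101/13); (157/13, 5/13) → (-157/13, 5/13); (63/13, 16/13) → (-63/13, 16/13); (101/13, -28/13) → (-101/13, -28/13)

image vertices: (-141/13, -101/13), (-157/13, 5/13), (-63/13, 16/13), (-101/13, -28/13)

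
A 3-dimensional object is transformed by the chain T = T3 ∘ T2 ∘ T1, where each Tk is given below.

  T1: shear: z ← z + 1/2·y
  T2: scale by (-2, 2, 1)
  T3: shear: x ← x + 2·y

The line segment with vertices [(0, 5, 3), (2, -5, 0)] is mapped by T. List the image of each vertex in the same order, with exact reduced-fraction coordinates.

image vertices: (20, 10, 11/2), (-24, -10, -5/2)

T1 shear: z ← z + 1/2·y: (0, 5, 3) → (0, 5, 11/2); (2, -5, 0) → (2, -5, -5/2)
T2 scale by (-2, 2, 1): (0, 5, 11/2) → (0, 10, 11/2); (2, -5, -5/2) → (-4, -10, -5/2)
T3 shear: x ← x + 2·y: (0, 10, 11/2) → (20, 10, 11/2); (-4, -10, -5/2) → (-24, -10, -5/2)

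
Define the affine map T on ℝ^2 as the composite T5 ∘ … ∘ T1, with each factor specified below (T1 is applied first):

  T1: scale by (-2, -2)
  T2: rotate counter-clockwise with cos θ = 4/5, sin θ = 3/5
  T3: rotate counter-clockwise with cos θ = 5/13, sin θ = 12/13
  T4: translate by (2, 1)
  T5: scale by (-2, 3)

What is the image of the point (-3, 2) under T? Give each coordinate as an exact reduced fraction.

T(p) = (-44/5, 117/5)

T1 scale by (-2, -2): (-3, 2) → (6, -4)
T2 rotate counter-clockwise with cos θ = 4/5, sin θ = 3/5: (6, -4) → (36/5, 2/5)
T3 rotate counter-clockwise with cos θ = 5/13, sin θ = 12/13: (36/5, 2/5) → (12/5, 34/5)
T4 translate by (2, 1): (12/5, 34/5) → (22/5, 39/5)
T5 scale by (-2, 3): (22/5, 39/5) → (-44/5, 117/5)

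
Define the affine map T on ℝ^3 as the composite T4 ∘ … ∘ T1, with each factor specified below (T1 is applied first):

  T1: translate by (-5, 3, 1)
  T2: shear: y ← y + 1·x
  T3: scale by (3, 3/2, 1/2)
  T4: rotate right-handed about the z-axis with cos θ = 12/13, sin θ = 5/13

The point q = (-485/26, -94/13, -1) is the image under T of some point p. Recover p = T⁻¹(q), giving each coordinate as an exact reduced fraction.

T1 = [1 0 0 -5; 0 1 0 3; 0 0 1 1; 0 0 0 1]
T2·T1 = [1 0 0 -5; 1 1 0 -2; 0 0 1 1; 0 0 0 1]
T3·…·T1 = [3 0 0 -15; 3/2 3/2 0 -3; 0 0 1/2 1/2; 0 0 0 1]
T4·…·T1 = [57/26 -15/26 0 -165/13; 33/13 18/13 0 -111/13; 0 0 1/2 1/2; 0 0 0 1]
det M = 9/4; M⁻¹ = [4/13 5/39 0 5; -22/39 19/39 0 -3; 0 0 2 -1; 0 0 0 1]
M⁻¹ · (-485/26, -94/13, -1)ᵀ = (-5/3, 4, -3)ᵀ

p = (-5/3, 4, -3)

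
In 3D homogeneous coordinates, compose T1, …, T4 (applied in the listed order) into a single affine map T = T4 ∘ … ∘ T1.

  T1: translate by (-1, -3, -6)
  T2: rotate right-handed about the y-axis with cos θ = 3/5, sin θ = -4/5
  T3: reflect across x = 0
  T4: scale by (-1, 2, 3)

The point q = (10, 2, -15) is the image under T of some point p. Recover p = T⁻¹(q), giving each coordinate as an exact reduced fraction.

T1 = [1 0 0 -1; 0 1 0 -3; 0 0 1 -6; 0 0 0 1]
T2·T1 = [3/5 0 -4/5 21/5; 0 1 0 -3; 4/5 0 3/5 -22/5; 0 0 0 1]
T3·…·T1 = [-3/5 0 4/5 -21/5; 0 1 0 -3; 4/5 0 3/5 -22/5; 0 0 0 1]
T4·…·T1 = [3/5 0 -4/5 21/5; 0 2 0 -6; 12/5 0 9/5 -66/5; 0 0 0 1]
det M = 6; M⁻¹ = [3/5 0 4/15 1; 0 1/2 0 3; -4/5 0 1/5 6; 0 0 0 1]
M⁻¹ · (10, 2, -15)ᵀ = (3, 4, -5)ᵀ

p = (3, 4, -5)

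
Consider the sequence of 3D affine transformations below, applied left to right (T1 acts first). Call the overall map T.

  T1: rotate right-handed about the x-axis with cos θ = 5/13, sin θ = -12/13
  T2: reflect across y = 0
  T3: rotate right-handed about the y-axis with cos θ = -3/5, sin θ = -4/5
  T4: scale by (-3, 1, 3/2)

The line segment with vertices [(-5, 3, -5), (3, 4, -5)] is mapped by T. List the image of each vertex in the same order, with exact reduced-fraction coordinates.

T1 rotate right-handed about the x-axis with cos θ = 5/13, sin θ = -12/13: (-5, 3, -5) → (-5, -45/13, -61/13); (3, 4, -5) → (3, -40/13, -73/13)
T2 reflect across y = 0: (-5, -45/13, -61/13) → (-5, 45/13, -61/13); (3, -40/13, -73/13) → (3, 40/13, -73/13)
T3 rotate right-handed about the y-axis with cos θ = -3/5, sin θ = -4/5: (-5, 45/13, -61/13) → (439/65, 45/13, -77/65); (3, 40/13, -73/13) → (35/13, 40/13, 75/13)
T4 scale by (-3, 1, 3/2): (439/65, 45/13, -77/65) → (-1317/65, 45/13, -231/130); (35/13, 40/13, 75/13) → (-105/13, 40/13, 225/26)

image vertices: (-1317/65, 45/13, -231/130), (-105/13, 40/13, 225/26)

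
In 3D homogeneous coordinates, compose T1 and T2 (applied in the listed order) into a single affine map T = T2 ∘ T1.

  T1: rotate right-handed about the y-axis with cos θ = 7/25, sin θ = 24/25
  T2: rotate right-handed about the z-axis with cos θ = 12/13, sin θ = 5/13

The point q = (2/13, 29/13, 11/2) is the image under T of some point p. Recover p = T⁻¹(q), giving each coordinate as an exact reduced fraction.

p = (-5, 2, 5/2)

T1 = [7/25 0 24/25 0; 0 1 0 0; -24/25 0 7/25 0; 0 0 0 1]
T2·T1 = [84/325 -5/13 288/325 0; 7/65 12/13 24/65 0; -24/25 0 7/25 0; 0 0 0 1]
det M = 1; M⁻¹ = [84/325 7/65 -24/25 0; -5/13 12/13 0 0; 288/325 24/65 7/25 0; 0 0 0 1]
M⁻¹ · (2/13, 29/13, 11/2)ᵀ = (-5, 2, 5/2)ᵀ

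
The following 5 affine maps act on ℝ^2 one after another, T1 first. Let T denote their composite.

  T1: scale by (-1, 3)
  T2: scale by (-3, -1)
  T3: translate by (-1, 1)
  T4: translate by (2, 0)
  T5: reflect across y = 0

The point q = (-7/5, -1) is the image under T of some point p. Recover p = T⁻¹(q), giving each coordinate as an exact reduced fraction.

T1 = [-1 0 0; 0 3 0; 0 0 1]
T2·T1 = [3 0 0; 0 -3 0; 0 0 1]
T3·…·T1 = [3 0 -1; 0 -3 1; 0 0 1]
T4·…·T1 = [3 0 1; 0 -3 1; 0 0 1]
T5·…·T1 = [3 0 1; 0 3 -1; 0 0 1]
det M = 9; M⁻¹ = [1/3 0 -1/3; 0 1/3 1/3; 0 0 1]
M⁻¹ · (-7/5, -1)ᵀ = (-4/5, 0)ᵀ

p = (-4/5, 0)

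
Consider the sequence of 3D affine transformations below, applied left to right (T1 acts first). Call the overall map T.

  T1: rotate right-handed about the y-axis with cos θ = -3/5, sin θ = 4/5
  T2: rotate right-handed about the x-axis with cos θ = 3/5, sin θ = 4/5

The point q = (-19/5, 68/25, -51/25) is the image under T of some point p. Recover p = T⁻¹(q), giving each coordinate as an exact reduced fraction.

T1 = [-3/5 0 4/5 0; 0 1 0 0; -4/5 0 -3/5 0; 0 0 0 1]
T2·T1 = [-3/5 0 4/5 0; 16/25 3/5 12/25 0; -12/25 4/5 -9/25 0; 0 0 0 1]
det M = 1; M⁻¹ = [-3/5 16/25 -12/25 0; 0 3/5 4/5 0; 4/5 12/25 -9/25 0; 0 0 0 1]
M⁻¹ · (-19/5, 68/25, -51/25)ᵀ = (5, 0, -1)ᵀ

p = (5, 0, -1)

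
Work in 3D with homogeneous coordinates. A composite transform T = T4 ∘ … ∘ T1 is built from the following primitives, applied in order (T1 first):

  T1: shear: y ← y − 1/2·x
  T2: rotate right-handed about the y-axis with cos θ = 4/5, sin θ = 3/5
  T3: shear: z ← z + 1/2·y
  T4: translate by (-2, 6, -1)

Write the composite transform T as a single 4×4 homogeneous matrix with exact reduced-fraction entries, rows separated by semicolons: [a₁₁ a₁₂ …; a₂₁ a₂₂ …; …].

T = [4/5 0 3/5 -2; -1/2 1 0 6; -17/20 1/2 4/5 -1; 0 0 0 1]

T1 = [1 0 0 0; -1/2 1 0 0; 0 0 1 0; 0 0 0 1]
T2·T1 = [4/5 0 3/5 0; -1/2 1 0 0; -3/5 0 4/5 0; 0 0 0 1]
T3·…·T1 = [4/5 0 3/5 0; -1/2 1 0 0; -17/20 1/2 4/5 0; 0 0 0 1]
T4·…·T1 = [4/5 0 3/5 -2; -1/2 1 0 6; -17/20 1/2 4/5 -1; 0 0 0 1]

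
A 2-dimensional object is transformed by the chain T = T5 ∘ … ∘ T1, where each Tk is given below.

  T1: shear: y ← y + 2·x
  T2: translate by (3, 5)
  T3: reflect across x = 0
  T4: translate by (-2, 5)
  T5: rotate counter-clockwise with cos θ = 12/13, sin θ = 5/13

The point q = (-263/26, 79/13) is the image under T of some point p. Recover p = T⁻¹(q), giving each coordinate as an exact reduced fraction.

T1 = [1 0 0; 2 1 0; 0 0 1]
T2·T1 = [1 0 3; 2 1 5; 0 0 1]
T3·…·T1 = [-1 0 -3; 2 1 5; 0 0 1]
T4·…·T1 = [-1 0 -5; 2 1 10; 0 0 1]
T5·…·T1 = [-22/13 -5/13 -110/13; 19/13 12/13 95/13; 0 0 1]
det M = -1; M⁻¹ = [-12/13 -5/13 -5; 19/13 22/13 0; 0 0 1]
M⁻¹ · (-263/26, 79/13)ᵀ = (2, -9/2)ᵀ

p = (2, -9/2)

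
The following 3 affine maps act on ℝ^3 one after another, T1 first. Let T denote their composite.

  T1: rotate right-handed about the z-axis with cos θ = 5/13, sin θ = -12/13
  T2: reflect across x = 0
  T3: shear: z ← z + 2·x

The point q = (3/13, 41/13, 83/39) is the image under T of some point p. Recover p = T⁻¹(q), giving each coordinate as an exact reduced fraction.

T1 = [5/13 12/13 0 0; -12/13 5/13 0 0; 0 0 1 0; 0 0 0 1]
T2·T1 = [-5/13 -12/13 0 0; -12/13 5/13 0 0; 0 0 1 0; 0 0 0 1]
T3·…·T1 = [-5/13 -12/13 0 0; -12/13 5/13 0 0; -10/13 -24/13 1 0; 0 0 0 1]
det M = -1; M⁻¹ = [-5/13 -12/13 0 0; -12/13 5/13 0 0; -2 0 1 0; 0 0 0 1]
M⁻¹ · (3/13, 41/13, 83/39)ᵀ = (-3, 1, 5/3)ᵀ

p = (-3, 1, 5/3)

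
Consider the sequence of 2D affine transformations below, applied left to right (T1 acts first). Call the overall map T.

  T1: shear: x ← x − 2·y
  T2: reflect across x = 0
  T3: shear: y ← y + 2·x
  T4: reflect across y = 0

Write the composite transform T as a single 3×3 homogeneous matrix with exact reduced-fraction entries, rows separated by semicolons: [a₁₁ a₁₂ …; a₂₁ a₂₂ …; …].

T1 = [1 -2 0; 0 1 0; 0 0 1]
T2·T1 = [-1 2 0; 0 1 0; 0 0 1]
T3·…·T1 = [-1 2 0; -2 5 0; 0 0 1]
T4·…·T1 = [-1 2 0; 2 -5 0; 0 0 1]

T = [-1 2 0; 2 -5 0; 0 0 1]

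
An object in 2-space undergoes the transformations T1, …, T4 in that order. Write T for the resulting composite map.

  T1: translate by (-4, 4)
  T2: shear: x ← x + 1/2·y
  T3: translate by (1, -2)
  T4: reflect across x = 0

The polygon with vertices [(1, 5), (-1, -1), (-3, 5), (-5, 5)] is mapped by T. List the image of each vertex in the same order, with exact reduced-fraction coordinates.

image vertices: (-5/2, 7), (5/2, 1), (3/2, 7), (7/2, 7)

T1 translate by (-4, 4): (1, 5) → (-3, 9); (-1, -1) → (-5, 3); (-3, 5) → (-7, 9); (-5, 5) → (-9, 9)
T2 shear: x ← x + 1/2·y: (-3, 9) → (3/2, 9); (-5, 3) → (-7/2, 3); (-7, 9) → (-5/2, 9); (-9, 9) → (-9/2, 9)
T3 translate by (1, -2): (3/2, 9) → (5/2, 7); (-7/2, 3) → (-5/2, 1); (-5/2, 9) → (-3/2, 7); (-9/2, 9) → (-7/2, 7)
T4 reflect across x = 0: (5/2, 7) → (-5/2, 7); (-5/2, 1) → (5/2, 1); (-3/2, 7) → (3/2, 7); (-7/2, 7) → (7/2, 7)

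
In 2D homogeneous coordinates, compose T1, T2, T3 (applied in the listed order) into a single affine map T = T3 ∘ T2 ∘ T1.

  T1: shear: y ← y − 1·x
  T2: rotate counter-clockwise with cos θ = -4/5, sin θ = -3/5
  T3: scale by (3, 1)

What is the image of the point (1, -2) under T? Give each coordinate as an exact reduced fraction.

T(p) = (-39/5, 9/5)

T1 shear: y ← y − 1·x: (1, -2) → (1, -3)
T2 rotate counter-clockwise with cos θ = -4/5, sin θ = -3/5: (1, -3) → (-13/5, 9/5)
T3 scale by (3, 1): (-13/5, 9/5) → (-39/5, 9/5)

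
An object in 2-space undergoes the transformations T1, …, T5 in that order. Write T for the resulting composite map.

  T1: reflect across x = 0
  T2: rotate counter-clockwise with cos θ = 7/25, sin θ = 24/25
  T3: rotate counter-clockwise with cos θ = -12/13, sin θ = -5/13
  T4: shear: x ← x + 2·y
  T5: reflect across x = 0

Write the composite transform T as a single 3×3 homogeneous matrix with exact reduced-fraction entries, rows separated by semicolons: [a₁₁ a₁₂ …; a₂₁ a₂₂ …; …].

T1 = [-1 0 0; 0 1 0; 0 0 1]
T2·T1 = [-7/25 -24/25 0; -24/25 7/25 0; 0 0 1]
T3·…·T1 = [-36/325 323/325 0; 323/325 36/325 0; 0 0 1]
T4·…·T1 = [122/65 79/65 0; 323/325 36/325 0; 0 0 1]
T5·…·T1 = [-122/65 -79/65 0; 323/325 36/325 0; 0 0 1]

T = [-122/65 -79/65 0; 323/325 36/325 0; 0 0 1]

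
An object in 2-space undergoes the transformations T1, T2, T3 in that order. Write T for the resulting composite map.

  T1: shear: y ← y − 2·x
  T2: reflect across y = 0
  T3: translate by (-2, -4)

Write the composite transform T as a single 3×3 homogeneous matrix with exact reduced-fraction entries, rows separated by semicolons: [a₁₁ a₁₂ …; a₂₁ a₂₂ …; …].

T = [1 0 -2; 2 -1 -4; 0 0 1]

T1 = [1 0 0; -2 1 0; 0 0 1]
T2·T1 = [1 0 0; 2 -1 0; 0 0 1]
T3·…·T1 = [1 0 -2; 2 -1 -4; 0 0 1]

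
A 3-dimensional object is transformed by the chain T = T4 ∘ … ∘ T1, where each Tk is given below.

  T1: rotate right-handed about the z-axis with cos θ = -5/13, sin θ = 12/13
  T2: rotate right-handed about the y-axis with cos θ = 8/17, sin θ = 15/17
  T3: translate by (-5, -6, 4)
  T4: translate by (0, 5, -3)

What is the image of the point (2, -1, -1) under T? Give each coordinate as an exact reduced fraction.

T(p) = (-1284/221, 16/13, 87/221)

T1 rotate right-handed about the z-axis with cos θ = -5/13, sin θ = 12/13: (2, -1, -1) → (2/13, 29/13, -1)
T2 rotate right-handed about the y-axis with cos θ = 8/17, sin θ = 15/17: (2/13, 29/13, -1) → (-179/221, 29/13, -134/221)
T3 translate by (-5, -6, 4): (-179/221, 29/13, -134/221) → (-1284/221, -49/13, 750/221)
T4 translate by (0, 5, -3): (-1284/221, -49/13, 750/221) → (-1284/221, 16/13, 87/221)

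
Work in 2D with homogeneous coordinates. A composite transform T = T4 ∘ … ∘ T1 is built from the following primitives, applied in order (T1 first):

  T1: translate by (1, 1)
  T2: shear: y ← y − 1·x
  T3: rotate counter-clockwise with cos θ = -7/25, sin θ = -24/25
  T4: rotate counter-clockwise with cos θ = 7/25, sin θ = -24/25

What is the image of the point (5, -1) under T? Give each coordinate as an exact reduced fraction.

T1 translate by (1, 1): (5, -1) → (6, 0)
T2 shear: y ← y − 1·x: (6, 0) → (6, -6)
T3 rotate counter-clockwise with cos θ = -7/25, sin θ = -24/25: (6, -6) → (-186/25, -102/25)
T4 rotate counter-clockwise with cos θ = 7/25, sin θ = -24/25: (-186/25, -102/25) → (-6, 6)

T(p) = (-6, 6)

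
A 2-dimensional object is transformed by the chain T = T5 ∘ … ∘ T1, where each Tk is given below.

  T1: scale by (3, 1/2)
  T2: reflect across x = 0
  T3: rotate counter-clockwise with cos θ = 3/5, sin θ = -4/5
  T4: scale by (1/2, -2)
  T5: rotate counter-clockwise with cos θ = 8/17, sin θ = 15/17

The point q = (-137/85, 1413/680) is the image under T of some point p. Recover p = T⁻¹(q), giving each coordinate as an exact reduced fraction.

T1 = [3 0 0; 0 1/2 0; 0 0 1]
T2·T1 = [-3 0 0; 0 1/2 0; 0 0 1]
T3·…·T1 = [-9/5 2/5 0; 12/5 3/10 0; 0 0 1]
T4·…·T1 = [-9/10 1/5 0; -24/5 -3/5 0; 0 0 1]
T5·…·T1 = [324/85 53/85 0; -519/170 -9/85 0; 0 0 1]
det M = 3/2; M⁻¹ = [-6/85 -106/255 0; 173/85 216/85 0; 0 0 1]
M⁻¹ · (-137/85, 1413/680)ᵀ = (-3/4, 2)ᵀ

p = (-3/4, 2)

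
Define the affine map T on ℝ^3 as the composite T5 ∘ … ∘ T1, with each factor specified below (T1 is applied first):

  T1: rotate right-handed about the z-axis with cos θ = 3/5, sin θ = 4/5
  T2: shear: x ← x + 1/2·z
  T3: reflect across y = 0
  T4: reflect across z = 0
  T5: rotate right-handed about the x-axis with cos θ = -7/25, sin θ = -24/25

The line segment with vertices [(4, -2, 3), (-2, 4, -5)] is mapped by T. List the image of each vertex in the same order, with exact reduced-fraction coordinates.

T1 rotate right-handed about the z-axis with cos θ = 3/5, sin θ = 4/5: (4, -2, 3) → (4, 2, 3); (-2, 4, -5) → (-22/5, 4/5, -5)
T2 shear: x ← x + 1/2·z: (4, 2, 3) → (11/2, 2, 3); (-22/5, 4/5, -5) → (-69/10, 4/5, -5)
T3 reflect across y = 0: (11/2, 2, 3) → (11/2, -2, 3); (-69/10, 4/5, -5) → (-69/10, -4/5, -5)
T4 reflect across z = 0: (11/2, -2, 3) → (11/2, -2, -3); (-69/10, -4/5, -5) → (-69/10, -4/5, 5)
T5 rotate right-handed about the x-axis with cos θ = -7/25, sin θ = -24/25: (11/2, -2, -3) → (11/2, -58/25, 69/25); (-69/10, -4/5, 5) → (-69/10, 628/125, -79/125)

image vertices: (11/2, -58/25, 69/25), (-69/10, 628/125, -79/125)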